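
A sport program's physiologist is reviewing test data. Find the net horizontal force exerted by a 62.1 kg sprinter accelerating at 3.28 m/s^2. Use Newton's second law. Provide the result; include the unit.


Newton's second law: F = m * a
F = 62.1 * 3.28 = 203.69 N

203.69 N


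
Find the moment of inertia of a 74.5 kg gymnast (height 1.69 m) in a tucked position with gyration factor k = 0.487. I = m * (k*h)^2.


Radius of gyration = 0.487 * 1.69 = 0.82303 m
I = 74.5 * 0.82303^2
= 74.5 * 0.677378
= 50.465 kg*m^2

50.465 kg*m^2


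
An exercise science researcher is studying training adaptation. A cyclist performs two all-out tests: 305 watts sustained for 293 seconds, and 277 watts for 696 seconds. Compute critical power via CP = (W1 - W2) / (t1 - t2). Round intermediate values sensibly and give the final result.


W1 = P1 * t1 = 305 * 293 = 89365 J
W2 = P2 * t2 = 277 * 696 = 192792 J
CP = (89365 - 192792) / (293 - 696)
= 256.64 W

256.64 W


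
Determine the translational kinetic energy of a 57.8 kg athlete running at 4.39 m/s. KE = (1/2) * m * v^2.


KE = 0.5 * m * v^2
= 0.5 * 57.8 * 4.39^2
= 0.5 * 57.8 * 19.2721
= 556.96 J

556.96 J


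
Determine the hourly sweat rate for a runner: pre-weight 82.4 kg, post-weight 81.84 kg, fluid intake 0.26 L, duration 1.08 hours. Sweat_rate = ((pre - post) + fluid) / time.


Mass lost = 82.4 - 81.84 = 0.56 kg
Add fluid consumed: 0.56 + 0.26 = 0.82 L total sweat
Sweat rate = 0.82 / 1.08 = 0.759 L/h

0.759 L/h


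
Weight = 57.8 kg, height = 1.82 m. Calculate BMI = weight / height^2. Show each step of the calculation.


height^2 = 1.82^2 = 3.3124
BMI = 57.8 / 3.3124 = 17.45 kg/m^2

17.45 kg/m^2


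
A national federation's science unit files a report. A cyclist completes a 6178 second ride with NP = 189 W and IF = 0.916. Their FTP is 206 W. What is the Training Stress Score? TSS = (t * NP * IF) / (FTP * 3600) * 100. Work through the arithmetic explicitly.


t * NP * IF = 6178 * 189 * 0.916 = 1069560.072
FTP * 3600 = 741600
TSS = (1069560.072 / 741600) * 100 = 144.22

144.22 TSS


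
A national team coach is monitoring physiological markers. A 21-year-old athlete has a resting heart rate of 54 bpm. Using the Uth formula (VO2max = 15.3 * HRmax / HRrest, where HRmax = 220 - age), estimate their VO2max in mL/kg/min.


HRmax = 220 - 21 = 199 bpm
Ratio = HRmax / HRrest = 199 / 54 = 3.6852
VO2max = 15.3 * 3.6852 = 56.38 mL/kg/min

56.38 mL/kg/min


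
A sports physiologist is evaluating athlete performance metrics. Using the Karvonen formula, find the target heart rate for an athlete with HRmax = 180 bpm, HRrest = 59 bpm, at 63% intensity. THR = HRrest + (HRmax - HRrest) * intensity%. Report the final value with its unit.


HRR = 180 - 59 = 121
THR = 59 + 121 * 0.63
= 59 + 76.23
= 135.23 bpm

135.23 bpm


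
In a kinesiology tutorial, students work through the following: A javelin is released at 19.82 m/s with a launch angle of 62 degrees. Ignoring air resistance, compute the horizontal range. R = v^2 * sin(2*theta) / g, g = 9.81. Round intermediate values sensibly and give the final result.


Launch speed squared = 392.8324
sin(2 * 62 deg) = 0.829038
Range = 392.8324 * 0.829038 / 9.81
= 33.198 m

33.198 m


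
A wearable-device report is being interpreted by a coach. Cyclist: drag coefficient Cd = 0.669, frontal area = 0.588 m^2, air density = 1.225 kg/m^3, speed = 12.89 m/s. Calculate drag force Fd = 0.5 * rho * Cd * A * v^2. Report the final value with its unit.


v^2 = 12.89^2 = 166.1521
Fd = 0.5 * 1.225 * 0.669 * 0.588 * 166.1521
= 40.033 N

40.033 N


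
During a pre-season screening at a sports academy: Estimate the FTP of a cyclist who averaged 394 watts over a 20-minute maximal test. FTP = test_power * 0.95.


FTP = 394 * 0.95 = 374.3 W

374.3 W


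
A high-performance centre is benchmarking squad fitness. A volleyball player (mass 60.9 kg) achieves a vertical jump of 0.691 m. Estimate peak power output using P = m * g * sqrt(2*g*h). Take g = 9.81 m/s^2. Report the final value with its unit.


2 * g * h = 2 * 9.81 * 0.691 = 13.55742
sqrt(13.55742) = 3.68204 m/s
P = 60.9 * 9.81 * 3.68204 = 2199.76 W

2199.76 W


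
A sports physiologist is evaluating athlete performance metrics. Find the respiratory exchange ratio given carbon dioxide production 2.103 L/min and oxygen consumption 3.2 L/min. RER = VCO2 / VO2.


VCO2 = 2.103 L/min
VO2 = 3.2 L/min
RER = 2.103 / 3.2 = 0.6572

0.6572


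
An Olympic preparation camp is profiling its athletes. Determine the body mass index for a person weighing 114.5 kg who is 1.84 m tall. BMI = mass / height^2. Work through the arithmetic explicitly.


BMI = mass / height^2
= 114.5 / 1.84^2
= 114.5 / 3.3856
= 33.82 kg/m^2

33.82 kg/m^2


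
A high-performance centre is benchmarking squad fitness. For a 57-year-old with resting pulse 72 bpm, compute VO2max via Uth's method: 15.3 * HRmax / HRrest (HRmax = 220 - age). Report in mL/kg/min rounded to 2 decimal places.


Step 1: HRmax = 220 - 57 = 163 bpm
Step 2: Ratio = 163 / 72 = 2.2639
Step 3: VO2max = 15.3 * 2.2639 = 34.64 mL/kg/min

34.64 mL/kg/min


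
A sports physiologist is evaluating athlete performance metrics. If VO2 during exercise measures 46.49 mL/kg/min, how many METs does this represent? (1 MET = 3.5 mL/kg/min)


METs = VO2 / 3.5 = 46.49 / 3.5 = 13.28

13.28 METs


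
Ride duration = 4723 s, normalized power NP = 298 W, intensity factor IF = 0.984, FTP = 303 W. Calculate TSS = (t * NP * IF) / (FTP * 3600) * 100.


Numerator = 4723 * 298 * 0.984 = 1384934.736
Denominator = 303 * 3600 = 1090800
TSS = 1384934.736 / 1090800 * 100
= 126.97

126.97 TSS


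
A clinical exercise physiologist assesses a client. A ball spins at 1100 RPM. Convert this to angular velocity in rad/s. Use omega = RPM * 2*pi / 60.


omega = 1100 * 2 * pi / 60
= 1100 * 6.28318531 / 60
= 6911.504 / 60
= 115.192 rad/s

115.192 rad/s


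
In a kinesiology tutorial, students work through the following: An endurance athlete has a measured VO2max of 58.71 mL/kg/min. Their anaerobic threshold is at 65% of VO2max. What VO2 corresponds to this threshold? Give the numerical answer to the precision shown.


Anaerobic threshold VO2 = VO2max * 65%
= 58.71 * 0.65
= 38.16 mL/kg/min

38.16 mL/kg/min


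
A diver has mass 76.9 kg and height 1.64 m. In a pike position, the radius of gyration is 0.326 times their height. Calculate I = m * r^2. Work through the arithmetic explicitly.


r = 0.326 * 1.64 = 0.53464 m
I = m * r^2 = 76.9 * 0.28584 = 21.981 kg*m^2

21.981 kg*m^2


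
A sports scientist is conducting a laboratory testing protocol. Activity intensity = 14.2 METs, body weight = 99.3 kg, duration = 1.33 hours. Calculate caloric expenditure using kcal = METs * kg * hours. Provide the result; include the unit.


kcal = 14.2 * 99.3 * 1.33
= 1410.06 * 1.33
= 1875.38 kcal

1875.38 kcal


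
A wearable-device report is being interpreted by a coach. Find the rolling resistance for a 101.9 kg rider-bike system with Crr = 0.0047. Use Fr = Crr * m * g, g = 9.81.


m * g = 101.9 * 9.81 = 999.639 N
Fr = 0.0047 * 999.639 = 4.698 N

4.698 N


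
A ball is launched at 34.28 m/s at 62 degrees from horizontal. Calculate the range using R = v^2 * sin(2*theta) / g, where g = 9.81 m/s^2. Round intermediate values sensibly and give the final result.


sin(2 * 62) = sin(124) = 0.829038
v^2 = 34.28^2 = 1175.1184
R = 1175.1184 * 0.829038 / 9.81
= 99.309 m

99.309 m


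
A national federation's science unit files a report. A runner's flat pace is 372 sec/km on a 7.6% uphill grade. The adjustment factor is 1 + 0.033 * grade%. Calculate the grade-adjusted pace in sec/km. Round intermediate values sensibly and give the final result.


Factor = 1 + 0.033 * 7.6 = 1.2508
Adjusted pace = 372 * 1.2508
= 465.3 sec/km

465.3 s/km


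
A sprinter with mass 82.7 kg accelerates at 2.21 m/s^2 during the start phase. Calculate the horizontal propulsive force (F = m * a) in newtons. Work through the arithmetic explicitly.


F = m * a
= 82.7 * 2.21
= 182.77 N

182.77 N


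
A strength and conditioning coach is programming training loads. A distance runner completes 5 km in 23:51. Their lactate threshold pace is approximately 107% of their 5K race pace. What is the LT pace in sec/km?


Convert to seconds: 23 min 51 s = 1431 s
Pace per km = 1431 / 5 = 286.2 s/km
LT pace = 286.2 * 1.07 = 306.23 s/km

306.23 s/km


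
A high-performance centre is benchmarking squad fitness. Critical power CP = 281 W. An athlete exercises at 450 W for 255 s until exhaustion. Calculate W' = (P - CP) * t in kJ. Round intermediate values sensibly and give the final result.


P - CP = 450 - 281 = 169 W
W' = 169 * 255 = 43095 J
= 43095 / 1000 = 43.095 kJ

43.095 kJ


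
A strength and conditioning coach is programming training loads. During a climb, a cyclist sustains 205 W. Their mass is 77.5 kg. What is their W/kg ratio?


Power-to-weight = 205 W / 77.5 kg
= 2.645 W/kg

2.645 W/kg


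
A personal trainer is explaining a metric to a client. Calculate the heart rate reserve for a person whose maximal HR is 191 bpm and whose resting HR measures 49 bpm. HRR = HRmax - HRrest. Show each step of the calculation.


HRmax = 191 bpm
HRrest = 49 bpm
HRR = 191 - 49 = 142 bpm

142 bpm


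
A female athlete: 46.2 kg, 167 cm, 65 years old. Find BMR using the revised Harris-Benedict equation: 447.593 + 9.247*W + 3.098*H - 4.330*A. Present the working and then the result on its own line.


Intercept = 447.593
Weight contribution = 9.247 * 46.2 = 427.2114
Height contribution = 3.098 * 167 = 517.366
Age contribution = 4.33 * 65 = 281.45
BMR = 447.593 + 427.2114 + 517.366 - 281.45
= 1110.72 kcal/day

1110.72 kcal/day


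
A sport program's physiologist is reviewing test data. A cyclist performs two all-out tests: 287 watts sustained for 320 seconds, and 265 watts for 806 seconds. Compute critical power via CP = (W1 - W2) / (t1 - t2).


W1 = P1 * t1 = 287 * 320 = 91840 J
W2 = P2 * t2 = 265 * 806 = 213590 J
CP = (91840 - 213590) / (320 - 806)
= 250.51 W

250.51 W


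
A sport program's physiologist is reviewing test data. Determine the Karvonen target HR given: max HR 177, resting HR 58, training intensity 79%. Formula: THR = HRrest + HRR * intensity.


HRR = HRmax - HRrest = 177 - 58 = 119
THR = 58 + 119 * 0.79
= 152.01 bpm

152.01 bpm


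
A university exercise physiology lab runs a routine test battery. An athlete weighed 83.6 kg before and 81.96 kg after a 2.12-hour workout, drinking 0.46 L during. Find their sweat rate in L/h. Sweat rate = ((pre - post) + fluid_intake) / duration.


Body mass change = 1.64 kg
Total sweat loss = 1.64 + 0.46 = 2.1 L
Rate = 2.1 / 2.12 = 0.991 L/h

0.991 L/h


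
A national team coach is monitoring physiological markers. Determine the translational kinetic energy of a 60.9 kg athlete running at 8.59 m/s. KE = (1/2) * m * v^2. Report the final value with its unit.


KE = 0.5 * m * v^2
= 0.5 * 60.9 * 8.59^2
= 0.5 * 60.9 * 73.7881
= 2246.85 J

2246.85 J


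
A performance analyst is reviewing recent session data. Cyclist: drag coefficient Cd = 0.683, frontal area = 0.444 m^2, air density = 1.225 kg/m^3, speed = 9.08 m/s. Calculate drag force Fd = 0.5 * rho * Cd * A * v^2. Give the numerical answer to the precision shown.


v^2 = 9.08^2 = 82.4464
Fd = 0.5 * 1.225 * 0.683 * 0.444 * 82.4464
= 15.314 N

15.314 N


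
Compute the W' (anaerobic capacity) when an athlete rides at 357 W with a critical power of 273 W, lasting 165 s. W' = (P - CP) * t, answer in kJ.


Above-CP power = 84 W
Duration = 165 s
W' = 84 * 165 = 13860 J
Convert: 13860 / 1000 = 13.86 kJ

13.86 kJ


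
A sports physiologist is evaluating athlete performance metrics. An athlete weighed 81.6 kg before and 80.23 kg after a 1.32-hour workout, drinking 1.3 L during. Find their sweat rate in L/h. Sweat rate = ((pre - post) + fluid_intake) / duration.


Body mass change = 1.37 kg
Total sweat loss = 1.37 + 1.3 = 2.67 L
Rate = 2.67 / 1.32 = 2.023 L/h

2.023 L/h


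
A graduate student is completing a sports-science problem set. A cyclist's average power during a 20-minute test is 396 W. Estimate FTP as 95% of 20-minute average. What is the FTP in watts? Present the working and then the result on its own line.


FTP = 20-min power * 0.95
= 396 * 0.95
= 376.2 W

376.2 W


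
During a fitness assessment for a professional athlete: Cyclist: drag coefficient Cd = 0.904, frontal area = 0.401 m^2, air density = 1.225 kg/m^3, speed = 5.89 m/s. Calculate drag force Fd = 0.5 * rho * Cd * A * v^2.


v^2 = 5.89^2 = 34.6921
Fd = 0.5 * 1.225 * 0.904 * 0.401 * 34.6921
= 7.703 N

7.703 N


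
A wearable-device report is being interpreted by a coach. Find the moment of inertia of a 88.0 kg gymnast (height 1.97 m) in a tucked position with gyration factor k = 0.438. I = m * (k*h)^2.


Radius of gyration = 0.438 * 1.97 = 0.86286 m
I = 88.0 * 0.86286^2
= 88.0 * 0.744527
= 65.518 kg*m^2

65.518 kg*m^2


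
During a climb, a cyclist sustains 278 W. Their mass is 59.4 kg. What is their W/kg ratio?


Power-to-weight = 278 W / 59.4 kg
= 4.68 W/kg

4.68 W/kg


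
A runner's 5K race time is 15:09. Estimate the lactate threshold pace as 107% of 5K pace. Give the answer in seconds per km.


Total race time = 15*60 + 9 = 909 seconds
5K pace = 909 / 5 = 181.8 sec/km
LT pace = 181.8 * 1.07 = 194.53 sec/km

194.53 s/km


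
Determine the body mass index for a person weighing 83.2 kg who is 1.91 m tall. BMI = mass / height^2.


BMI = mass / height^2
= 83.2 / 1.91^2
= 83.2 / 3.6481
= 22.81 kg/m^2

22.81 kg/m^2


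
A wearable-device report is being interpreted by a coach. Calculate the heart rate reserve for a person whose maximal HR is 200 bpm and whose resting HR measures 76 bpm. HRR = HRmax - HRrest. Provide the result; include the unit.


HRmax = 200 bpm
HRrest = 76 bpm
HRR = 200 - 76 = 124 bpm

124 bpm


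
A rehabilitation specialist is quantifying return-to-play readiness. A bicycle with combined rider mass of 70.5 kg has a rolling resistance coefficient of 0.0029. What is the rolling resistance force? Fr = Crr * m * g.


Fr = 0.0029 * 70.5 * 9.81
= 0.20445 * 9.81
= 2.006 N

2.006 N


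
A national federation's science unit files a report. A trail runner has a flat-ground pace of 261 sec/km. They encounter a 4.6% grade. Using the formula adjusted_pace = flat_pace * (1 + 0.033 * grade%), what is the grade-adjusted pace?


Grade factor = 1 + 0.033 * 4.6 = 1.1518
Adjusted = 261 * 1.1518 = 300.62 sec/km

300.62 s/km


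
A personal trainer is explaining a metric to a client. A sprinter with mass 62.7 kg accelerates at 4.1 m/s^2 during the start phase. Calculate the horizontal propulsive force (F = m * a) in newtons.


F = m * a
= 62.7 * 4.1
= 257.07 N

257.07 N


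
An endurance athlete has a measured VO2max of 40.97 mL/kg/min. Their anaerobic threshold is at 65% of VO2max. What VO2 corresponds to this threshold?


Anaerobic threshold VO2 = VO2max * 65%
= 40.97 * 0.65
= 26.63 mL/kg/min

26.63 mL/kg/min


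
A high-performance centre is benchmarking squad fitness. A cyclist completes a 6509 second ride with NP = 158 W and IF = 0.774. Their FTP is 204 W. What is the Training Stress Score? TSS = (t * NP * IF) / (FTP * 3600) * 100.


t * NP * IF = 6509 * 158 * 0.774 = 795998.628
FTP * 3600 = 734400
TSS = (795998.628 / 734400) * 100 = 108.39

108.39 TSS


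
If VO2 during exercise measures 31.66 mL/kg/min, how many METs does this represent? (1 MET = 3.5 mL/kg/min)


METs = VO2 / 3.5 = 31.66 / 3.5 = 9.05

9.05 METs


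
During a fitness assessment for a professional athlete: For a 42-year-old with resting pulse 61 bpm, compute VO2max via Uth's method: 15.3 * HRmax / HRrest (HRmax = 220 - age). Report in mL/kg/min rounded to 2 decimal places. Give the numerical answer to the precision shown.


Step 1: HRmax = 220 - 42 = 178 bpm
Step 2: Ratio = 178 / 61 = 2.918
Step 3: VO2max = 15.3 * 2.918 = 44.65 mL/kg/min

44.65 mL/kg/min


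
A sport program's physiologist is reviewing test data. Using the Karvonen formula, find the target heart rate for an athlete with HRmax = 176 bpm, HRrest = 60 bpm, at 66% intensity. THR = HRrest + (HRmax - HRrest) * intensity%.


HRR = 176 - 60 = 116
THR = 60 + 116 * 0.66
= 60 + 76.56
= 136.56 bpm

136.56 bpm


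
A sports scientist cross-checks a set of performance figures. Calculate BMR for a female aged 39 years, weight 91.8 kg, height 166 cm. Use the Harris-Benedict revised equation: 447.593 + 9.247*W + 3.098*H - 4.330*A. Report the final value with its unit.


Substituting values:
W term = 9.247 * 91.8 = 848.8746
H term = 3.098 * 166 = 514.268
A term = 4.330 * 39 = 168.87
BMR = 1641.87 kcal/day

1641.87 kcal/day


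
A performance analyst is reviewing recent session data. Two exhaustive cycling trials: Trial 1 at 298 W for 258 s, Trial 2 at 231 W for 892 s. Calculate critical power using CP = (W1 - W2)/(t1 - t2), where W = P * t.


W1 = 298 * 258 = 76884 J
W2 = 231 * 892 = 206052 J
CP = (76884 - 206052) / (258 - 892)
= -129168 / -634
= 203.74 W

203.74 W


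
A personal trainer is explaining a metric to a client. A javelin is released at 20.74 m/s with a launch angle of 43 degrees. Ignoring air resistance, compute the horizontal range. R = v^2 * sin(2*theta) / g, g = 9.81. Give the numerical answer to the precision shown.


Launch speed squared = 430.1476
sin(2 * 43 deg) = 0.997564
Range = 430.1476 * 0.997564 / 9.81
= 43.741 m

43.741 m


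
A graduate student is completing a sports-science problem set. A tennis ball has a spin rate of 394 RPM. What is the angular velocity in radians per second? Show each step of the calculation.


Convert RPM to rad/s: multiply by 2*pi and divide by 60
omega = 394 * 2 * pi / 60
= 41.26 rad/s

41.26 rad/s


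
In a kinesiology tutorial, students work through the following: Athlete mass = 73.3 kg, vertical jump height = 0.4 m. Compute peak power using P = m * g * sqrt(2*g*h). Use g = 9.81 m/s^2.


sqrt(2 * 9.81 * 0.4) = sqrt(7.848) = 2.801428 m/s
P = 73.3 * 9.81 * 2.801428
= 2014.43 W

2014.43 W


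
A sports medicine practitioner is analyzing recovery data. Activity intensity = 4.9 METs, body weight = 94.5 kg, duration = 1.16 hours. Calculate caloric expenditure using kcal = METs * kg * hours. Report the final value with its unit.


kcal = 4.9 * 94.5 * 1.16
= 463.05 * 1.16
= 537.14 kcal

537.14 kcal


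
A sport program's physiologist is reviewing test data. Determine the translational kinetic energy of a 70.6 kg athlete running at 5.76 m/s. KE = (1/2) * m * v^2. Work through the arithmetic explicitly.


KE = 0.5 * m * v^2
= 0.5 * 70.6 * 5.76^2
= 0.5 * 70.6 * 33.1776
= 1171.17 J

1171.17 J


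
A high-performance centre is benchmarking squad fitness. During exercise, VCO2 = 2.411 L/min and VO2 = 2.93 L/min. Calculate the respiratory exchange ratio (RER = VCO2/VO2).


RER = VCO2 / VO2
= 2.411 / 2.93
= 0.8229

0.8229


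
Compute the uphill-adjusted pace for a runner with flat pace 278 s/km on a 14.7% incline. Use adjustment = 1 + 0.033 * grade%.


Adjustment factor = 1 + 0.033 * 14.7 = 1.4851
Grade-adjusted pace = 278 * 1.4851 = 412.86 s/km

412.86 s/km


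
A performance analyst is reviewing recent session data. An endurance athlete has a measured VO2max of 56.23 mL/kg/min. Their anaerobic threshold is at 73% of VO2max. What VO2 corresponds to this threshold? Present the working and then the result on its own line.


Anaerobic threshold VO2 = VO2max * 73%
= 56.23 * 0.73
= 41.05 mL/kg/min

41.05 mL/kg/min


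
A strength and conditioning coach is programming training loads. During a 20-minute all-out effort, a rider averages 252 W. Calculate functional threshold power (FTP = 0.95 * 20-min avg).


FTP = 0.95 * 252
= 239.4 W

239.4 W


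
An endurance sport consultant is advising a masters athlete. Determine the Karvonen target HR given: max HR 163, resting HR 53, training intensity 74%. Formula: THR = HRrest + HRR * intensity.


HRR = HRmax - HRrest = 163 - 53 = 110
THR = 53 + 110 * 0.74
= 134.4 bpm

134.4 bpm


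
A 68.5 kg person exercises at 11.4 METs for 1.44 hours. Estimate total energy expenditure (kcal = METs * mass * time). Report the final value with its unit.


Energy = METs * mass(kg) * time(h)
= 11.4 * 68.5 * 1.44
= 1124.5 kcal

1124.5 kcal


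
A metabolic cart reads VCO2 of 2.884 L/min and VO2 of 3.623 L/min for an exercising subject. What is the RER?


RER = VCO2 / VO2 = 2.884 / 3.623 = 0.796

0.796


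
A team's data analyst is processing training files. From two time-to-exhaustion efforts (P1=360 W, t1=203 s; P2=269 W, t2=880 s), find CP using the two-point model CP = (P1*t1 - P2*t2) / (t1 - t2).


Work in trial 1 = 73080 J
Work in trial 2 = 236720 J
Delta work = -163640 J
Delta time = -677 s
CP = -163640 / -677 = 241.71 W

241.71 W


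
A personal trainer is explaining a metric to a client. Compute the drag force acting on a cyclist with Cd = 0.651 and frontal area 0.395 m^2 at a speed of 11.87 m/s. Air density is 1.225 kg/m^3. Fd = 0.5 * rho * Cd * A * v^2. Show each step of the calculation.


Step 1: v^2 = 140.8969
Step 2: Fd = 0.5 * 1.225 * 0.651 * 0.395 * 140.8969
= 22.191 N

22.191 N


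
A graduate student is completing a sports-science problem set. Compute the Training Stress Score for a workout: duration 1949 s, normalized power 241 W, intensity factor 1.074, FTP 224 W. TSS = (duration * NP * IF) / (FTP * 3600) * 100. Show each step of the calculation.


Product = 1949 * 241 * 1.074 = 504467.466
Base = 224 * 3600 = 806400
TSS = 504467.466 / 806400 * 100 = 62.56

62.56 TSS


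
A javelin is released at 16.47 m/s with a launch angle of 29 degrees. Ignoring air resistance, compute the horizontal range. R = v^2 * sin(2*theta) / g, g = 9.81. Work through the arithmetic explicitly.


Launch speed squared = 271.2609
sin(2 * 29 deg) = 0.848048
Range = 271.2609 * 0.848048 / 9.81
= 23.45 m

23.45 m


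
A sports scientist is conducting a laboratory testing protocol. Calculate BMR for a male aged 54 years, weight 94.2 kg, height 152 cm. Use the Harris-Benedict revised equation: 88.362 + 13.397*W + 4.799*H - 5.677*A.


Substituting values:
W term = 13.397 * 94.2 = 1261.9974
H term = 4.799 * 152 = 729.448
A term = 5.677 * 54 = 306.558
BMR = 1773.25 kcal/day

1773.25 kcal/day


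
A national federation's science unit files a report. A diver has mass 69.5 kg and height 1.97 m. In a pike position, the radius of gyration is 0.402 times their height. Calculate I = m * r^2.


r = 0.402 * 1.97 = 0.79194 m
I = m * r^2 = 69.5 * 0.627169 = 43.588 kg*m^2

43.588 kg*m^2


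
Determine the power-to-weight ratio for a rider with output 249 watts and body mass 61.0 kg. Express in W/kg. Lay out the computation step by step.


P/W = 249 / 61.0 = 4.082 W/kg

4.082 W/kg


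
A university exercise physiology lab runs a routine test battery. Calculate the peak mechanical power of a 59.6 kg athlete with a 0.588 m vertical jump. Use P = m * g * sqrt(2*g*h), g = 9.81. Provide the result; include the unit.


First, sqrt(2gh) = sqrt(2 * 9.81 * 0.588)
= sqrt(11.53656) = 3.396551 m/s
Power = 59.6 * 9.81 * 3.396551 = 1985.88 W

1985.88 W


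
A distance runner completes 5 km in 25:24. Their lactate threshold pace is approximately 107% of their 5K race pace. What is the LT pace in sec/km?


Convert to seconds: 25 min 24 s = 1524 s
Pace per km = 1524 / 5 = 304.8 s/km
LT pace = 304.8 * 1.07 = 326.14 s/km

326.14 s/km


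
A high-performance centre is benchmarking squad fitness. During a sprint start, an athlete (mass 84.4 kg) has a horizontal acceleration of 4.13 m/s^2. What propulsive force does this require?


Propulsive force = mass * acceleration
= 84.4 kg * 4.13 m/s^2
= 348.57 N

348.57 N


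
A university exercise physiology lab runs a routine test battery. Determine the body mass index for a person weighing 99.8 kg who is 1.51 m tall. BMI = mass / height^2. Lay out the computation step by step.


BMI = mass / height^2
= 99.8 / 1.51^2
= 99.8 / 2.2801
= 43.77 kg/m^2

43.77 kg/m^2


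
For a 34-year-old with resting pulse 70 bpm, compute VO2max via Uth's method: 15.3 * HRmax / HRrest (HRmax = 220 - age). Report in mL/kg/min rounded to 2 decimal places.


Step 1: HRmax = 220 - 34 = 186 bpm
Step 2: Ratio = 186 / 70 = 2.6571
Step 3: VO2max = 15.3 * 2.6571 = 40.65 mL/kg/min

40.65 mL/kg/min


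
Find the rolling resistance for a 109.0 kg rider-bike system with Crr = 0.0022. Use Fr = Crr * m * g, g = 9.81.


m * g = 109.0 * 9.81 = 1069.29 N
Fr = 0.0022 * 1069.29 = 2.352 N

2.352 N


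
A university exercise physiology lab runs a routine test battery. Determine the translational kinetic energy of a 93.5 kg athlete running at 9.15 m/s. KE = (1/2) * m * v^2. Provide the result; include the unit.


KE = 0.5 * m * v^2
= 0.5 * 93.5 * 9.15^2
= 0.5 * 93.5 * 83.7225
= 3914.03 J

3914.03 J


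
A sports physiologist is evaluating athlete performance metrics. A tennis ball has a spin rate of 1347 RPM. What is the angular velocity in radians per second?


Convert RPM to rad/s: multiply by 2*pi and divide by 60
omega = 1347 * 2 * pi / 60
= 141.058 rad/s

141.058 rad/s


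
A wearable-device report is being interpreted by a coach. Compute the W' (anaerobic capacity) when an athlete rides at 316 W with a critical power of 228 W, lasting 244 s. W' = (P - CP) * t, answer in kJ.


Above-CP power = 88 W
Duration = 244 s
W' = 88 * 244 = 21472 J
Convert: 21472 / 1000 = 21.472 kJ

21.472 kJ


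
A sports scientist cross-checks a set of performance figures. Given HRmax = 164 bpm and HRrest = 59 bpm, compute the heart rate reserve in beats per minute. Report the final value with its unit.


Heart rate reserve = maximum HR minus resting HR
HRR = 164 - 59 = 105 bpm

105 bpm


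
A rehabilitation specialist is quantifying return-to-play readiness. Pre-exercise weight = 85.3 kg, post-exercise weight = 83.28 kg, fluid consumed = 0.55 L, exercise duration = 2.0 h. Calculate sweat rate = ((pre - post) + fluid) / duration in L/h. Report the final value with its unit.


Weight loss = 85.3 - 83.28 = 2.02 kg (approx L)
Total sweat = 2.02 + 0.55 = 2.57 L
Sweat rate = 2.57 / 2.0 = 1.285 L/h

1.285 L/h


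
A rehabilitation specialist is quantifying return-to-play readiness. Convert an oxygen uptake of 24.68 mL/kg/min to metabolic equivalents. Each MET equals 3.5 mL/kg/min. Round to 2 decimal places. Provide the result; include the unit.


One MET = 3.5 mL/kg/min
Number of METs = 24.68 / 3.5
= 7.05 METs

7.05 METs


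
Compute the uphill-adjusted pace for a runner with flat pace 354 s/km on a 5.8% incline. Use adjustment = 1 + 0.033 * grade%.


Adjustment factor = 1 + 0.033 * 5.8 = 1.1914
Grade-adjusted pace = 354 * 1.1914 = 421.76 s/km

421.76 s/km


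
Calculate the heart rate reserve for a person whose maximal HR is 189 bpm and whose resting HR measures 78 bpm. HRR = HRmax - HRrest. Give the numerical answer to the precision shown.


HRmax = 189 bpm
HRrest = 78 bpm
HRR = 189 - 78 = 111 bpm

111 bpm


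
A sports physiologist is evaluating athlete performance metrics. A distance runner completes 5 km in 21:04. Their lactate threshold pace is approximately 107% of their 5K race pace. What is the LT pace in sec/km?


Convert to seconds: 21 min 4 s = 1264 s
Pace per km = 1264 / 5 = 252.8 s/km
LT pace = 252.8 * 1.07 = 270.5 s/km

270.5 s/km


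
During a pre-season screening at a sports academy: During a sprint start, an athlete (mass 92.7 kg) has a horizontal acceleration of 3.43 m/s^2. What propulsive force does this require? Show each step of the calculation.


Propulsive force = mass * acceleration
= 92.7 kg * 3.43 m/s^2
= 317.96 N

317.96 N


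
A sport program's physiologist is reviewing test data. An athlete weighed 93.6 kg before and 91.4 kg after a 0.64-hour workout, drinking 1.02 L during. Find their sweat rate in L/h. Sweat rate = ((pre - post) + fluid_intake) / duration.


Body mass change = 2.2 kg
Total sweat loss = 2.2 + 1.02 = 3.22 L
Rate = 3.22 / 0.64 = 5.031 L/h

5.031 L/h


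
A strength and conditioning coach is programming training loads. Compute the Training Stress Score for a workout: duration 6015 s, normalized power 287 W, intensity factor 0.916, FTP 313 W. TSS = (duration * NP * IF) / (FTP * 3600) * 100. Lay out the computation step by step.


Product = 6015 * 287 * 0.916 = 1581295.38
Base = 313 * 3600 = 1126800
TSS = 1581295.38 / 1126800 * 100 = 140.34

140.34 TSS


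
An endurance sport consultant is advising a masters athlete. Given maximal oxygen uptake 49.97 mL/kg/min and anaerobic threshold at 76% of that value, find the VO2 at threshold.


Percentage as decimal = 0.76
VO2 at AT = 49.97 * 0.76 = 37.98 mL/kg/min

37.98 mL/kg/min


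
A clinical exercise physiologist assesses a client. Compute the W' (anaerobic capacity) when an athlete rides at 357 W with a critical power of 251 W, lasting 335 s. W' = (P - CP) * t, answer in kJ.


Above-CP power = 106 W
Duration = 335 s
W' = 106 * 335 = 35510 J
Convert: 35510 / 1000 = 35.51 kJ

35.51 kJ


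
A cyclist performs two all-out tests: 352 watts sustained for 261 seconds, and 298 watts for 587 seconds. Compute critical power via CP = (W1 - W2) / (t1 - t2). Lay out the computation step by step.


W1 = P1 * t1 = 352 * 261 = 91872 J
W2 = P2 * t2 = 298 * 587 = 174926 J
CP = (91872 - 174926) / (261 - 587)
= 254.77 W

254.77 W


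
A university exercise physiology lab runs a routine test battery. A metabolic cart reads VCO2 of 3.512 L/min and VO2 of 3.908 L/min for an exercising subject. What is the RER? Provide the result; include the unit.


RER = VCO2 / VO2 = 3.512 / 3.908 = 0.8987

0.8987


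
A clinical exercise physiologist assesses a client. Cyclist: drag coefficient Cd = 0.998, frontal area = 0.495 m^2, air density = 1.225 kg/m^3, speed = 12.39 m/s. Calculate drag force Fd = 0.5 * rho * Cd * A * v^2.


v^2 = 12.39^2 = 153.5121
Fd = 0.5 * 1.225 * 0.998 * 0.495 * 153.5121
= 46.45 N

46.45 N


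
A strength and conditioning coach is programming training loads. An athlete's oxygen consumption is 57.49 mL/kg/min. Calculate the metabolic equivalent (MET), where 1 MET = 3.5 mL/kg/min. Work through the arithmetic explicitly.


MET = VO2 / 3.5
= 57.49 / 3.5
= 16.43 METs

16.43 METs


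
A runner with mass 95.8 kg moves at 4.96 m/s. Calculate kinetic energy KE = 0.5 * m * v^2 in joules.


v^2 = 4.96^2 = 24.6016
KE = 0.5 * 95.8 * 24.6016
= 1178.42 J

1178.42 J


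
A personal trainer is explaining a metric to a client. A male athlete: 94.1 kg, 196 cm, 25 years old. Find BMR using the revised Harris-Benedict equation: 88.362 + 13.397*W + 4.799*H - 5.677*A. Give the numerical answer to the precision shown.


Intercept = 88.362
Weight contribution = 13.397 * 94.1 = 1260.6577
Height contribution = 4.799 * 196 = 940.604
Age contribution = 5.677 * 25 = 141.925
BMR = 88.362 + 1260.6577 + 940.604 - 141.925
= 2147.7 kcal/day

2147.7 kcal/day


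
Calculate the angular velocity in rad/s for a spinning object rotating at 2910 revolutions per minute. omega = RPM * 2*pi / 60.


omega = RPM * 2*pi / 60
= 2910 * 6.28318531 / 60
= 304.734 rad/s

304.734 rad/s


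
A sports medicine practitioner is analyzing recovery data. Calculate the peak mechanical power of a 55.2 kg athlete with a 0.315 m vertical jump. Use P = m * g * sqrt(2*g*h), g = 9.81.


First, sqrt(2gh) = sqrt(2 * 9.81 * 0.315)
= sqrt(6.1803) = 2.486021 m/s
Power = 55.2 * 9.81 * 2.486021 = 1346.21 W

1346.21 W


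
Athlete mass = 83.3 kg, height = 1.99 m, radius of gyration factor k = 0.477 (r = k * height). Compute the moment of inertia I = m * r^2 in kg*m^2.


r = k * height = 0.477 * 1.99 = 0.94923 m
r^2 = 0.94923^2 = 0.901038
I = 83.3 * 0.901038 = 75.056 kg*m^2

75.056 kg*m^2


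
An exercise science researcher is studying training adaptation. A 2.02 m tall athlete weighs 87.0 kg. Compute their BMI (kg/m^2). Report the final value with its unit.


height^2 = 4.0804 m^2
BMI = 87.0 / 4.0804 = 21.32 kg/m^2

21.32 kg/m^2


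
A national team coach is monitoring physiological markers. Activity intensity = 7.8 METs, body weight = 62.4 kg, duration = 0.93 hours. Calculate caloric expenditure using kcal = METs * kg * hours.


kcal = 7.8 * 62.4 * 0.93
= 486.72 * 0.93
= 452.65 kcal

452.65 kcal


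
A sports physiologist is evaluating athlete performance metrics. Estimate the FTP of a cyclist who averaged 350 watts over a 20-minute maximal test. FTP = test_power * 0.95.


FTP = 350 * 0.95 = 332.5 W

332.5 W


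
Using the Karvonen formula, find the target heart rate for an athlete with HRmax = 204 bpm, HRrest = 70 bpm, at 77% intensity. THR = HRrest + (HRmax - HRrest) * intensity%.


HRR = 204 - 70 = 134
THR = 70 + 134 * 0.77
= 70 + 103.18
= 173.18 bpm

173.18 bpm


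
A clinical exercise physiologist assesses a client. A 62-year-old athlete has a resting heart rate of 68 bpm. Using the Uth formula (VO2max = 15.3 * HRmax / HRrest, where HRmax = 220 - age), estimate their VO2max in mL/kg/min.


HRmax = 220 - 62 = 158 bpm
Ratio = HRmax / HRrest = 158 / 68 = 2.3235
VO2max = 15.3 * 2.3235 = 35.55 mL/kg/min

35.55 mL/kg/min


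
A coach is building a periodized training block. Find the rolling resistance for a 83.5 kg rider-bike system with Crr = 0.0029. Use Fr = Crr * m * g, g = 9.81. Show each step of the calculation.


m * g = 83.5 * 9.81 = 819.135 N
Fr = 0.0029 * 819.135 = 2.375 N

2.375 N


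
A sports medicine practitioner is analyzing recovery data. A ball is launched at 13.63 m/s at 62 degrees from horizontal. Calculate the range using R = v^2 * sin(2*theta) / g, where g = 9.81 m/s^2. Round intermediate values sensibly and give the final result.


sin(2 * 62) = sin(124) = 0.829038
v^2 = 13.63^2 = 185.7769
R = 185.7769 * 0.829038 / 9.81
= 15.7 m

15.7 m


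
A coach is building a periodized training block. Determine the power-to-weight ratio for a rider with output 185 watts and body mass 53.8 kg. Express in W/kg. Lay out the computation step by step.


P/W = 185 / 53.8 = 3.439 W/kg

3.439 W/kg


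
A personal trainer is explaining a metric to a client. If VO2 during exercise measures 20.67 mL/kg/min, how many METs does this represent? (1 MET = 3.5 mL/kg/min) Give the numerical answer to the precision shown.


METs = VO2 / 3.5 = 20.67 / 3.5 = 5.91

5.91 METs


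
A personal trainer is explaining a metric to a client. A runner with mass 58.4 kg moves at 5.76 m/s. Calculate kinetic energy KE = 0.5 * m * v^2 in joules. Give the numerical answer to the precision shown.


v^2 = 5.76^2 = 33.1776
KE = 0.5 * 58.4 * 33.1776
= 968.79 J

968.79 J


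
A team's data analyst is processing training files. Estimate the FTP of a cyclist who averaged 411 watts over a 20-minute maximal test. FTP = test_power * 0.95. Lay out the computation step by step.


FTP = 411 * 0.95 = 390.45 W

390.45 W


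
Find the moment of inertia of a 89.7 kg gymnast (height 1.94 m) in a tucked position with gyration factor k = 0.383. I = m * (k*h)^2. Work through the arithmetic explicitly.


Radius of gyration = 0.383 * 1.94 = 0.74302 m
I = 89.7 * 0.74302^2
= 89.7 * 0.552079
= 49.521 kg*m^2

49.521 kg*m^2


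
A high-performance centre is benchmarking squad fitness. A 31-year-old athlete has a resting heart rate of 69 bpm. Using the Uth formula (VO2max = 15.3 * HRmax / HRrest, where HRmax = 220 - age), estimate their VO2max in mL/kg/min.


HRmax = 220 - 31 = 189 bpm
Ratio = HRmax / HRrest = 189 / 69 = 2.7391
VO2max = 15.3 * 2.7391 = 41.91 mL/kg/min

41.91 mL/kg/min


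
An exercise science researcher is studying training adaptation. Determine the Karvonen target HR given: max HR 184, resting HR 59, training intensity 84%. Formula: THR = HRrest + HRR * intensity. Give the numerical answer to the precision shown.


HRR = HRmax - HRrest = 184 - 59 = 125
THR = 59 + 125 * 0.84
= 164.0 bpm

164.0 bpm


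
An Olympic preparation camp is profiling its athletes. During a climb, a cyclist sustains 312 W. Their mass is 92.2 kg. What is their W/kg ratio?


Power-to-weight = 312 W / 92.2 kg
= 3.384 W/kg

3.384 W/kg


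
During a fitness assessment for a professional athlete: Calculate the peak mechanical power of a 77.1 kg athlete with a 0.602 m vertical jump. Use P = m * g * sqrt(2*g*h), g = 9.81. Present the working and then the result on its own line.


First, sqrt(2gh) = sqrt(2 * 9.81 * 0.602)
= sqrt(11.81124) = 3.436748 m/s
Power = 77.1 * 9.81 * 3.436748 = 2599.39 W

2599.39 W


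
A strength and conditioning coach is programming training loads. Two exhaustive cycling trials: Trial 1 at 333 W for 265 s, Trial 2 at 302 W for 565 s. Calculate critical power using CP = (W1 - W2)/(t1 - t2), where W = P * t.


W1 = 333 * 265 = 88245 J
W2 = 302 * 565 = 170630 J
CP = (88245 - 170630) / (265 - 565)
= -82385 / -300
= 274.62 W

274.62 W


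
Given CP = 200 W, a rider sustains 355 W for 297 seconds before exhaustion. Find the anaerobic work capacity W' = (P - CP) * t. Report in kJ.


Excess power = 355 - 200 = 155 W
Work above CP = 155 * 297 = 46035 J
W' = 46.035 kJ

46.035 kJ


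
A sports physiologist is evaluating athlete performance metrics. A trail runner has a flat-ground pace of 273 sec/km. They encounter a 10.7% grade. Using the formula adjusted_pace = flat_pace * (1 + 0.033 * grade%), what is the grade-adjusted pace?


Grade factor = 1 + 0.033 * 10.7 = 1.3531
Adjusted = 273 * 1.3531 = 369.4 sec/km

369.4 s/km


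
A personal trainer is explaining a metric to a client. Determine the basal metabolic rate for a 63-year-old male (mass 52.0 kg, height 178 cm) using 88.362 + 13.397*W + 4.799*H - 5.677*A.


BMR = 88.362 + 13.397*52.0 + 4.799*178 - 5.677*63
= 1281.58 kcal/day

1281.58 kcal/day


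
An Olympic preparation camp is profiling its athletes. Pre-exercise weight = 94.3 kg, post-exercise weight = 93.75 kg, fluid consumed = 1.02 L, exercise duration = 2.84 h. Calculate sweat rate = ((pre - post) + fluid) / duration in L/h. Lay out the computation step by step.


Weight loss = 94.3 - 93.75 = 0.55 kg (approx L)
Total sweat = 0.55 + 1.02 = 1.57 L
Sweat rate = 1.57 / 2.84 = 0.553 L/h

0.553 L/h


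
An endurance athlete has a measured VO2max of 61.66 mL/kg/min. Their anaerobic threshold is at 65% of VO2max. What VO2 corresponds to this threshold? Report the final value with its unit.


Anaerobic threshold VO2 = VO2max * 65%
= 61.66 * 0.65
= 40.08 mL/kg/min

40.08 mL/kg/min


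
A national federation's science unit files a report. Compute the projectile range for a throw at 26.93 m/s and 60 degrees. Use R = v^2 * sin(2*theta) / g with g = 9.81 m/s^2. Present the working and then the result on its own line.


Two times the angle = 120 degrees
sin(120) = 0.866025
R = 725.2249 * 0.866025 / 9.81 = 64.023 m

64.023 m


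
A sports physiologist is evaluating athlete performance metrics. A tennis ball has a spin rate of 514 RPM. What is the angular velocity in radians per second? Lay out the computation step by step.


Convert RPM to rad/s: multiply by 2*pi and divide by 60
omega = 514 * 2 * pi / 60
= 53.826 rad/s

53.826 rad/s


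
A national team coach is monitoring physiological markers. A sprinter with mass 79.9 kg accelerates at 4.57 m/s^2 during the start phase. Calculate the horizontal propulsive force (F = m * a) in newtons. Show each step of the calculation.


F = m * a
= 79.9 * 4.57
= 365.14 N

365.14 N


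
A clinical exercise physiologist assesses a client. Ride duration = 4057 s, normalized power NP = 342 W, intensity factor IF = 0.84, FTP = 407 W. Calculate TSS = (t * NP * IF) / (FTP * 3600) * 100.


Numerator = 4057 * 342 * 0.84 = 1165494.96
Denominator = 407 * 3600 = 1465200
TSS = 1165494.96 / 1465200 * 100
= 79.55

79.55 TSS


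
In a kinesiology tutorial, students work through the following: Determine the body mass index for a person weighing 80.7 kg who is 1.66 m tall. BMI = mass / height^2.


BMI = mass / height^2
= 80.7 / 1.66^2
= 80.7 / 2.7556
= 29.29 kg/m^2

29.29 kg/m^2
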